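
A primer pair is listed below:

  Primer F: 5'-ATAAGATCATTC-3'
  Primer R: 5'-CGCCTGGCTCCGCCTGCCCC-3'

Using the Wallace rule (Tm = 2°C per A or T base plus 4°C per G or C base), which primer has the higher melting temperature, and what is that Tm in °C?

Primer F: A+T=9, G+C=3 → Tm = 2(9)+4(3) = 30°C
Primer R: A+T=3, G+C=17 → Tm = 2(3)+4(17) = 74°C
30°C vs 74°C → primer R is higher.

Primer R, 74°C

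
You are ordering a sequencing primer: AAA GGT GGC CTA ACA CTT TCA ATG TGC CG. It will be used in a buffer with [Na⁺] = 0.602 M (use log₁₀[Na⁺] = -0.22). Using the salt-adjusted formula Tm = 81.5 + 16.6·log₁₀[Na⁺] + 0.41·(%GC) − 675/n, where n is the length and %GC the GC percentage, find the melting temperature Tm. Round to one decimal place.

Length n = 29. T=7, A=8, C=7, G=7
G+C = 14, so %GC = 14/29 × 100 = 48.276%
Salt term: 16.6 × (-0.22) = -3.652
GC term: 0.41 × 48.276 = 19.793; length term: −675/29 = −23.276
Tm = 81.5 + (-3.652) + 19.793 − 23.276 = 74.365 → 74.4°C

74.4°C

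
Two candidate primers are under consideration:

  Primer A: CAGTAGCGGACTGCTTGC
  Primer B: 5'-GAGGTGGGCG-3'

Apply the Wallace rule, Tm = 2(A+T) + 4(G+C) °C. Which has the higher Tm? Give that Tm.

Primer A: A+T=7, G+C=11 → Tm = 2(7)+4(11) = 58°C
Primer B: A+T=2, G+C=8 → Tm = 2(2)+4(8) = 36°C
58°C vs 36°C → primer A is higher.

Primer A, 58°C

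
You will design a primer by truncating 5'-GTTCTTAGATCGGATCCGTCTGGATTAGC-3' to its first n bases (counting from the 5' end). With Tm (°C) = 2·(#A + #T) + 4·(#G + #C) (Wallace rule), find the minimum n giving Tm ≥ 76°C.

n = 26

First 25 bases: GTTCTTAGATCGGATCCGTCTGGAT → Tm = 74°C (< 76°C)
First 26 bases: GTTCTTAGATCGGATCCGTCTGGATT → Tm = 76°C (≥ 76°C)
Since every base adds ≥2°C, Tm only increases with n, so the threshold is first crossed at n = 26.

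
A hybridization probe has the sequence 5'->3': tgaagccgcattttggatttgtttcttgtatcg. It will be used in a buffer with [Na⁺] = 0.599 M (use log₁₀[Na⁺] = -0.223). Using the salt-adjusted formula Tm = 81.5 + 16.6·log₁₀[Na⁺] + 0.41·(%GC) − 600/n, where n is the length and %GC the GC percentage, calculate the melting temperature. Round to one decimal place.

75.8°C

Length n = 33. Base counts: C=5, A=5, T=15, G=8
G+C = 13, so %GC = 13/33 × 100 = 39.394%
Salt term: 16.6 × (-0.223) = -3.702
GC term: 0.41 × 39.394 = 16.152; length term: −600/33 = −18.182
Tm = 81.5 + (-3.702) + 16.152 − 18.182 = 75.768 → 75.8°C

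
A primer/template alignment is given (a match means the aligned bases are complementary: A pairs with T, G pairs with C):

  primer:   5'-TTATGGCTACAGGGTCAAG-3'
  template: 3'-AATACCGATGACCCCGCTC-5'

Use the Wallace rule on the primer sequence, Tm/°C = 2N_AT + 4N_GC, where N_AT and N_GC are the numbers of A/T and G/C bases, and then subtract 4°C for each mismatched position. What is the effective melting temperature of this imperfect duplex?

44°C

Primer base counts: A=5, T=5, G=6, C=3 → A+T=10, G+C=9
Perfect-match Tm = 2(10) + 4(9) = 20 + 36 = 56°C
Mismatches (positions where the bases are not complementary): 3 (at positions 11, 15, 17)
Effective Tm = 56 − 3×4 = 56 − 12 = 44°C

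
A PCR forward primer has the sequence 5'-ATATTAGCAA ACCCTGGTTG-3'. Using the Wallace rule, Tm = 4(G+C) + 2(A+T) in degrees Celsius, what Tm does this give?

Counting bases: A=6, C=4, G=4, T=6
So N_AT = 12 and N_GC = 8.
Tm = 4·8 + 2·12 = 32 + 24 = 56°C

56°C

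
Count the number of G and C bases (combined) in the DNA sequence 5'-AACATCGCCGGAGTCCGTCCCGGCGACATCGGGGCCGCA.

28

Base counts: T=4, C=15, G=13, A=7
G+C = 13 + 15 = 28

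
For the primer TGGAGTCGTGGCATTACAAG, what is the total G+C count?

10

Base counts: A=5, G=7, T=5, C=3
Total G or C: 7 + 3 = 10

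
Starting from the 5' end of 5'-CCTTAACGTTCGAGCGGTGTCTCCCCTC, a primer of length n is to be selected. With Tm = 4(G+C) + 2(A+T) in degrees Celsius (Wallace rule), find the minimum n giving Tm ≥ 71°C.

n = 23

First 22 bases: CCTTAACGTTCGAGCGGTGTCT → Tm = 68°C (< 71°C)
First 23 bases: CCTTAACGTTCGAGCGGTGTCTC → Tm = 72°C (≥ 71°C)
Since every base adds ≥2°C, Tm only increases with n, so the threshold is first crossed at n = 23.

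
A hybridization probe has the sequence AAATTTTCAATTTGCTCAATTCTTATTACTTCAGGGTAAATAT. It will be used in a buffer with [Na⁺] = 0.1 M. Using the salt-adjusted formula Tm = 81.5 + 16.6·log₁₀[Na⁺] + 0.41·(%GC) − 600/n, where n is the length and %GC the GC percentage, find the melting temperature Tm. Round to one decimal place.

Length n = 43. G=4, T=19, A=14, C=6
G+C = 10, so %GC = 10/43 × 100 = 23.256%
Salt term: 16.6 × (-1) = -16.6
GC term: 0.41 × 23.256 = 9.535; length term: −600/43 = −13.953
Tm = 81.5 + (-16.6) + 9.535 − 13.953 = 60.482 → 60.5°C

60.5°C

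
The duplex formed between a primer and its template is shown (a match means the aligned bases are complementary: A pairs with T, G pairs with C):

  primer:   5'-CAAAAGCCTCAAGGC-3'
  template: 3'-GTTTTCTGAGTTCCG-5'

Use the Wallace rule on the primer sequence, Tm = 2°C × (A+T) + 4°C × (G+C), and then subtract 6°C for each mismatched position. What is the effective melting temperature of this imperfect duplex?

Primer base counts: A=6, T=1, G=3, C=5 → A+T=7, G+C=8
Perfect-match Tm = 2(7) + 4(8) = 14 + 32 = 46°C
Mismatches (positions where the bases are not complementary): 1 (at position 7)
Effective Tm = 46 − 1×6 = 46 − 6 = 40°C

40°C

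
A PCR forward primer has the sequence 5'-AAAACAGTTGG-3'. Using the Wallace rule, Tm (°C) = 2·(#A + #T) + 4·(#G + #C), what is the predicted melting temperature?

30°C

T=2, G=3, A=5, C=1
AT pairs contribute 7, GC pairs contribute 4.
Tm = 2(7) + 4(4) = 14 + 16 = 30°C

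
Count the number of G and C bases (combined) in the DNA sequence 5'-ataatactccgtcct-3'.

Counting bases: G=1, T=5, C=5, A=4
Total G or C: 1 + 5 = 6

6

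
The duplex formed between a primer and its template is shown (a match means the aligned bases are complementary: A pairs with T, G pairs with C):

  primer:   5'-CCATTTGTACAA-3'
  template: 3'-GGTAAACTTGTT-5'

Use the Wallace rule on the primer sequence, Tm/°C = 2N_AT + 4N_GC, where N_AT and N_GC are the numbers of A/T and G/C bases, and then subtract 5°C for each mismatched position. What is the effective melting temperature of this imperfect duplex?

27°C

Primer base counts: A=4, T=4, G=1, C=3 → A+T=8, G+C=4
Perfect-match Tm = 2(8) + 4(4) = 16 + 16 = 32°C
Mismatches (positions where the bases are not complementary): 1 (at position 8)
Effective Tm = 32 − 1×5 = 32 − 5 = 27°C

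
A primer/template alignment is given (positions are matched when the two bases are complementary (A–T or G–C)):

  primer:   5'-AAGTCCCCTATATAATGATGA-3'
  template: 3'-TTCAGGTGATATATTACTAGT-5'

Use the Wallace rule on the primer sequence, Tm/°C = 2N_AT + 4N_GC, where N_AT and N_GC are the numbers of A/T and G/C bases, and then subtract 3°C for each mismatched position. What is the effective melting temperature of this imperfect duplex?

50°C

Primer base counts: A=8, T=6, G=3, C=4 → A+T=14, G+C=7
Perfect-match Tm = 2(14) + 4(7) = 28 + 28 = 56°C
Mismatches (positions where the bases are not complementary): 2 (at positions 7, 20)
Effective Tm = 56 − 2×3 = 56 − 6 = 50°C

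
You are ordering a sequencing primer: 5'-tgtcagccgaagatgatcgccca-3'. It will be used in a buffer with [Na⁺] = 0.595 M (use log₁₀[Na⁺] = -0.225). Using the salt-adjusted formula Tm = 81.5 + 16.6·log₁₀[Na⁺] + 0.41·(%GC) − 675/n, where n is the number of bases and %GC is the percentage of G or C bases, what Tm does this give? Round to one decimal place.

71.6°C

Length n = 23. Base counts: A=6, G=6, C=7, T=4
G+C = 13, so %GC = 13/23 × 100 = 56.522%
Salt term: 16.6 × (-0.225) = -3.735
GC term: 0.41 × 56.522 = 23.174; length term: −675/23 = −29.348
Tm = 81.5 + (-3.735) + 23.174 − 29.348 = 71.591 → 71.6°C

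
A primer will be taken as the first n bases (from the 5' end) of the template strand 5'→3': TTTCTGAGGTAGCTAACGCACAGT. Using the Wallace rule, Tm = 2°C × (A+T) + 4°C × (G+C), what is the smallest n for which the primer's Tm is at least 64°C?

n = 22

First 21 bases: TTTCTGAGGTAGCTAACGCAC → Tm = 62°C (< 64°C)
First 22 bases: TTTCTGAGGTAGCTAACGCACA → Tm = 64°C (≥ 64°C)
Since every base adds ≥2°C, Tm only increases with n, so the threshold is first crossed at n = 22.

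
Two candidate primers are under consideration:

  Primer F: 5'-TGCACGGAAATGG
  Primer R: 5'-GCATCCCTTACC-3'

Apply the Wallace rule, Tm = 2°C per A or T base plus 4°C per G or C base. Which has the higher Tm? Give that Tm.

Primer F: A+T=6, G+C=7 → Tm = 2(6)+4(7) = 40°C
Primer R: A+T=5, G+C=7 → Tm = 2(5)+4(7) = 38°C
40°C vs 38°C → primer F is higher.

Primer F, 40°C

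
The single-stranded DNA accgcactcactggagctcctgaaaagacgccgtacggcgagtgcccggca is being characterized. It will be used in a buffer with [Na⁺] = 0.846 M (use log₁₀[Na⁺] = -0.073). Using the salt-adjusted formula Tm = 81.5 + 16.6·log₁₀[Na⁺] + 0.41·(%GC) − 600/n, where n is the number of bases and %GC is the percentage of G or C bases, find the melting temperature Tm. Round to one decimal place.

Length n = 51. Scanning the sequence gives A=12, C=18, T=6, G=15.
G+C = 33, so %GC = 33/51 × 100 = 64.706%
Salt term: 16.6 × (-0.073) = -1.212
GC term: 0.41 × 64.706 = 26.529; length term: −600/51 = −11.765
Tm = 81.5 + (-1.212) + 26.529 − 11.765 = 95.052 → 95.1°C

95.1°C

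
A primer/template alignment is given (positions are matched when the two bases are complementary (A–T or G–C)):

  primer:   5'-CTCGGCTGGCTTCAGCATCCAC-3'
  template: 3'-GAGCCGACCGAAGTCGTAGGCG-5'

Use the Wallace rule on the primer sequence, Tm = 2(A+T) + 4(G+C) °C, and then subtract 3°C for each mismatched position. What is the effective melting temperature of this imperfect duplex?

69°C

Primer base counts: A=3, T=5, G=5, C=9 → A+T=8, G+C=14
Perfect-match Tm = 2(8) + 4(14) = 16 + 56 = 72°C
Mismatches (positions where the bases are not complementary): 1 (at position 21)
Effective Tm = 72 − 1×3 = 72 − 3 = 69°C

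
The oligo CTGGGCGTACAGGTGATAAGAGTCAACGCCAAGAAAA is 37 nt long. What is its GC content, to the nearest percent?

49%

Counting bases: G=11, C=7, A=14, T=5
G+C = 11 + 7 = 18 out of 37 bases
%GC = 18/37 × 100 = 48.65% ≈ 49%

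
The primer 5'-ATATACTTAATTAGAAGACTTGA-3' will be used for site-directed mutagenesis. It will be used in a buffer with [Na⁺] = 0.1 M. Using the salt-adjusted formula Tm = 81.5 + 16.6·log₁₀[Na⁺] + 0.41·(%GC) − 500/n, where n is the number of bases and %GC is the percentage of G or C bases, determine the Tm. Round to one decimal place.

52.1°C

Length n = 23. Counting bases: A=10, T=8, G=3, C=2
G+C = 5, so %GC = 5/23 × 100 = 21.739%
Salt term: 16.6 × (-1) = -16.6
GC term: 0.41 × 21.739 = 8.913; length term: −500/23 = −21.739
Tm = 81.5 + (-16.6) + 8.913 − 21.739 = 52.074 → 52.1°C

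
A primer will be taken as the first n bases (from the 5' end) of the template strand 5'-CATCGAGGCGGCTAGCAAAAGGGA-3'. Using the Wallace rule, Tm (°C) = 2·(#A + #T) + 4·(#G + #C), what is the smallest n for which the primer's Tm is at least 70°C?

First 21 bases: CATCGAGGCGGCTAGCAAAAG → Tm = 66°C (< 70°C)
First 22 bases: CATCGAGGCGGCTAGCAAAAGG → Tm = 70°C (≥ 70°C)
Each additional base adds 2°C (A/T) or 4°C (G/C), so Tm is non-decreasing in n; n = 22 is the first length to reach 70°C.

n = 22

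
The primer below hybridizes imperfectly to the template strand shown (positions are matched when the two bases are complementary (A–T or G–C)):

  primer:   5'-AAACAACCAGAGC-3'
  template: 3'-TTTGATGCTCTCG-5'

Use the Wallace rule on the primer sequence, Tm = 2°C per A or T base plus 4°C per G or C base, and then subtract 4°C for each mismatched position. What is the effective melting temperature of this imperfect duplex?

30°C

Primer base counts: A=7, T=0, G=2, C=4 → A+T=7, G+C=6
Perfect-match Tm = 2(7) + 4(6) = 14 + 24 = 38°C
Mismatches (positions where the bases are not complementary): 2 (at positions 5, 8)
Effective Tm = 38 − 2×4 = 38 − 8 = 30°C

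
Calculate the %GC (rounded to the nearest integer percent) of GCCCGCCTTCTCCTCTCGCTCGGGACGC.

75%

Counting bases: G=7, C=14, T=6, A=1
G+C = 7 + 14 = 21 out of 28 bases
%GC = 21/28 × 100 = 75% ≈ 75%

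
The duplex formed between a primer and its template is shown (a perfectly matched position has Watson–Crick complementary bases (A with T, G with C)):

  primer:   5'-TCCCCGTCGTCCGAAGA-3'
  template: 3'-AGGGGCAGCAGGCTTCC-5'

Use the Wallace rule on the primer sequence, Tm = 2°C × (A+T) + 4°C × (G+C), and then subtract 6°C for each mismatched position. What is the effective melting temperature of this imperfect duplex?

Primer base counts: A=3, T=3, G=4, C=7 → A+T=6, G+C=11
Perfect-match Tm = 2(6) + 4(11) = 12 + 44 = 56°C
Mismatches (positions where the bases are not complementary): 1 (at position 17)
Effective Tm = 56 − 1×6 = 56 − 6 = 50°C

50°C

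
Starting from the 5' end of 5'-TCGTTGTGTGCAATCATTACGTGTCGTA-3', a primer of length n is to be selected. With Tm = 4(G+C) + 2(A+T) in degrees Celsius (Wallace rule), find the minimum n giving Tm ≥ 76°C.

First 25 bases: TCGTTGTGTGCAATCATTACGTGTC → Tm = 72°C (< 76°C)
First 26 bases: TCGTTGTGTGCAATCATTACGTGTCG → Tm = 76°C (≥ 76°C)
Each additional base adds 2°C (A/T) or 4°C (G/C), so Tm is non-decreasing in n; n = 26 is the first length to reach 76°C.

n = 26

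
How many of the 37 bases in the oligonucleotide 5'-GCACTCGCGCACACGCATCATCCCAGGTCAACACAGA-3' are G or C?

22

C=15, A=11, G=7, T=4
G+C = 7 + 15 = 22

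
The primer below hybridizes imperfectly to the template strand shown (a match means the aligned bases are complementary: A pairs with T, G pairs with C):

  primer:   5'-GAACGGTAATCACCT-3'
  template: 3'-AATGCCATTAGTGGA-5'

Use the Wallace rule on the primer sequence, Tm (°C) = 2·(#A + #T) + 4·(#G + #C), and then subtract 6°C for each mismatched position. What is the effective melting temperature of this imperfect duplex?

Primer base counts: A=5, T=3, G=3, C=4 → A+T=8, G+C=7
Perfect-match Tm = 2(8) + 4(7) = 16 + 28 = 44°C
Mismatches (positions where the bases are not complementary): 2 (at positions 1, 2)
Effective Tm = 44 − 2×6 = 44 − 12 = 32°C

32°C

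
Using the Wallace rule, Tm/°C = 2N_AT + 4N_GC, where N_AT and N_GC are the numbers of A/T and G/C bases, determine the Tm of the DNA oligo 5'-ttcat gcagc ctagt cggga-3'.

A=4, C=5, T=5, G=6
So N_AT = 9 and N_GC = 11.
Tm = 2(9) + 4(11) = 18 + 44 = 62°C

62°C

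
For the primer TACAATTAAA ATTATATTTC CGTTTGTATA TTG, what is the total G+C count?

6

Scanning the sequence gives T=16, C=3, G=3, A=11.
G+C = 3 + 3 = 6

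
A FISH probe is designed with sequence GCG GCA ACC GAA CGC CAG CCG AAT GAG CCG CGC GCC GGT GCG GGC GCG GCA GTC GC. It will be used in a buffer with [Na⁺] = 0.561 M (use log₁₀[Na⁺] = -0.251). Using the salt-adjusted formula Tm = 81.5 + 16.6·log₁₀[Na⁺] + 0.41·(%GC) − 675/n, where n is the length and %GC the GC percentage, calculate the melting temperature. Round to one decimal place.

Length n = 56. Scanning the sequence gives C=21, A=9, G=23, T=3.
G+C = 44, so %GC = 44/56 × 100 = 78.571%
Salt term: 16.6 × (-0.251) = -4.167
GC term: 0.41 × 78.571 = 32.214; length term: −675/56 = −12.054
Tm = 81.5 + (-4.167) + 32.214 − 12.054 = 97.493 → 97.5°C

97.5°C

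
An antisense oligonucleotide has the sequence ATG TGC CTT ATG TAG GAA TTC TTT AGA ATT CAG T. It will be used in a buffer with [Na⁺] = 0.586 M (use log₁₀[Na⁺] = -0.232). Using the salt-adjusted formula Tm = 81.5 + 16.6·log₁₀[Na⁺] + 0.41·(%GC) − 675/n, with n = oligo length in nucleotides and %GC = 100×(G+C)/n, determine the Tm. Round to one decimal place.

Length n = 34. T=14, A=9, C=4, G=7
G+C = 11, so %GC = 11/34 × 100 = 32.353%
Salt term: 16.6 × (-0.232) = -3.851
GC term: 0.41 × 32.353 = 13.265; length term: −675/34 = −19.853
Tm = 81.5 + (-3.851) + 13.265 − 19.853 = 71.061 → 71.1°C

71.1°C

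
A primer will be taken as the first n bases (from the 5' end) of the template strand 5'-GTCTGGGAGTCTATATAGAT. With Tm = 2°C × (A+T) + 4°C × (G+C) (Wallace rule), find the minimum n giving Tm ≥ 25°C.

n = 8

First 7 bases: GTCTGGG → Tm = 24°C (< 25°C)
First 8 bases: GTCTGGGA → Tm = 26°C (≥ 25°C)
Since every base adds ≥2°C, Tm only increases with n, so the threshold is first crossed at n = 8.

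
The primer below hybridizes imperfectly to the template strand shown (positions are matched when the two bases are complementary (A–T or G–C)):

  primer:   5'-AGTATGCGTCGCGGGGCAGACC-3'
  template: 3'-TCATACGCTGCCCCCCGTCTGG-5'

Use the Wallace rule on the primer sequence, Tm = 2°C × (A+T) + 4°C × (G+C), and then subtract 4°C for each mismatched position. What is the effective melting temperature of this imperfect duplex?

Primer base counts: A=4, T=3, G=9, C=6 → A+T=7, G+C=15
Perfect-match Tm = 2(7) + 4(15) = 14 + 60 = 74°C
Mismatches (positions where the bases are not complementary): 2 (at positions 9, 12)
Effective Tm = 74 − 2×4 = 74 − 8 = 66°C

66°C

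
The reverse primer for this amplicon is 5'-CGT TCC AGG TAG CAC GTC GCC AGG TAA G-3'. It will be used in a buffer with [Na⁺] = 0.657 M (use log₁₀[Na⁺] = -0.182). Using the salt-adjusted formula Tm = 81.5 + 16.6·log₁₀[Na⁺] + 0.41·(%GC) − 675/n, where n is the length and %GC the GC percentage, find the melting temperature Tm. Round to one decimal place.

79.3°C

Length n = 28. Scanning the sequence gives T=5, A=6, C=8, G=9.
G+C = 17, so %GC = 17/28 × 100 = 60.714%
Salt term: 16.6 × (-0.182) = -3.021
GC term: 0.41 × 60.714 = 24.893; length term: −675/28 = −24.107
Tm = 81.5 + (-3.021) + 24.893 − 24.107 = 79.265 → 79.3°C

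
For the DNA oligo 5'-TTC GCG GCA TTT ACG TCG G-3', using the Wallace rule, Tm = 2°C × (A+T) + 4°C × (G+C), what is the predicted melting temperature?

60°C

Scanning the sequence gives C=5, T=6, G=6, A=2.
A+T = 8, G+C = 11
Tm = 4·11 + 2·8 = 44 + 16 = 60°C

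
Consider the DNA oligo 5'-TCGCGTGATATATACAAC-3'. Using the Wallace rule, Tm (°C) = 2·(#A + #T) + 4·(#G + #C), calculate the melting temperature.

50°C

Base counts: A=6, C=4, G=3, T=5
So N_AT = 11 and N_GC = 7.
Tm = 2(11) + 4(7) = 22 + 28 = 50°C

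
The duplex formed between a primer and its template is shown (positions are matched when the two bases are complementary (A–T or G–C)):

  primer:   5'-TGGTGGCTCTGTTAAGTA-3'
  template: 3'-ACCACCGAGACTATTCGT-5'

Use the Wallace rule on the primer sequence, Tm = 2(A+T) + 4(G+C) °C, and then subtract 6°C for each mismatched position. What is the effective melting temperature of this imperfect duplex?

40°C

Primer base counts: A=3, T=7, G=6, C=2 → A+T=10, G+C=8
Perfect-match Tm = 2(10) + 4(8) = 20 + 32 = 52°C
Mismatches (positions where the bases are not complementary): 2 (at positions 12, 17)
Effective Tm = 52 − 2×6 = 52 − 12 = 40°C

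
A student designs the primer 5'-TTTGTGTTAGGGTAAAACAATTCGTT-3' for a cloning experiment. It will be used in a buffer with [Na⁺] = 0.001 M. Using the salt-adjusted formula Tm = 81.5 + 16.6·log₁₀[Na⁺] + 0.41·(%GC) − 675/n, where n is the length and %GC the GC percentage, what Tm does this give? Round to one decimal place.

18.4°C

Length n = 26. Base counts: T=11, C=2, A=7, G=6
G+C = 8, so %GC = 8/26 × 100 = 30.769%
Salt term: 16.6 × (-3) = -49.8
GC term: 0.41 × 30.769 = 12.615; length term: −675/26 = −25.962
Tm = 81.5 + (-49.8) + 12.615 − 25.962 = 18.353 → 18.4°C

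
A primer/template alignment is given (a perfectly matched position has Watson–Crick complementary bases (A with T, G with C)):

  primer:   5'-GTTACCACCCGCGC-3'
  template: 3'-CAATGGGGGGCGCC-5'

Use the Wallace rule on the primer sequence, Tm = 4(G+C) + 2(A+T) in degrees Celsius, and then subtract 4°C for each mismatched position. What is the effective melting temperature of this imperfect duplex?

Primer base counts: A=2, T=2, G=3, C=7 → A+T=4, G+C=10
Perfect-match Tm = 2(4) + 4(10) = 8 + 40 = 48°C
Mismatches (positions where the bases are not complementary): 2 (at positions 7, 14)
Effective Tm = 48 − 2×4 = 48 − 8 = 40°C

40°C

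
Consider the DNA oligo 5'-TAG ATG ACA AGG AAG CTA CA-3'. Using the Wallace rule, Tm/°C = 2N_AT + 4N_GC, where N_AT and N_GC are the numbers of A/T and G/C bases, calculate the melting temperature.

Base counts: T=3, G=5, C=3, A=9
AT pairs contribute 12, GC pairs contribute 8.
Tm = 2×12 + 4×8 = 56°C

56°C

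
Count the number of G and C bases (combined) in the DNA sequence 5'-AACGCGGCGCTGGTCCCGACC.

Counting bases: A=3, G=7, C=9, T=2
G+C = 7 + 9 = 16

16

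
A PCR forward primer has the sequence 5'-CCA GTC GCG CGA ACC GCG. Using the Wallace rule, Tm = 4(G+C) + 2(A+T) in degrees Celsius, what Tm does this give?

64°C

Base counts: T=1, G=6, A=3, C=8
AT pairs contribute 4, GC pairs contribute 14.
Tm = 2(4) + 4(14) = 8 + 56 = 64°C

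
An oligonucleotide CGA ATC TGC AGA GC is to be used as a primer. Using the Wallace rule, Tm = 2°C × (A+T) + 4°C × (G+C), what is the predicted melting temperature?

Scanning the sequence gives T=2, A=4, C=4, G=4.
A+T = 6, G+C = 8
Tm = 2(6) + 4(8) = 12 + 32 = 44°C

44°C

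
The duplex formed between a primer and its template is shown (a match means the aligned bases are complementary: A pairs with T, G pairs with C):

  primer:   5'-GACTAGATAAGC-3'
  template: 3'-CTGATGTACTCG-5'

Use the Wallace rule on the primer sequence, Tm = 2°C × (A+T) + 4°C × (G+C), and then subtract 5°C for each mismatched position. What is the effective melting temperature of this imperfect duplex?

Primer base counts: A=5, T=2, G=3, C=2 → A+T=7, G+C=5
Perfect-match Tm = 2(7) + 4(5) = 14 + 20 = 34°C
Mismatches (positions where the bases are not complementary): 2 (at positions 6, 9)
Effective Tm = 34 − 2×5 = 34 − 10 = 24°C

24°C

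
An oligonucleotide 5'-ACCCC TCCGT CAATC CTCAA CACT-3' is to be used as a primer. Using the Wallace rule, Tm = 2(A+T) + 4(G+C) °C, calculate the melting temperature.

74°C

Counting bases: G=1, C=12, A=6, T=5
AT pairs contribute 11, GC pairs contribute 13.
Tm = 4·13 + 2·11 = 52 + 22 = 74°C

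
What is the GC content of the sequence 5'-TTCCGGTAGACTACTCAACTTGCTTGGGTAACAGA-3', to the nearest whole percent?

46%

Base counts: G=8, T=10, C=8, A=9
G+C = 8 + 8 = 16 out of 35 bases
%GC = 16/35 × 100 = 45.71% ≈ 46%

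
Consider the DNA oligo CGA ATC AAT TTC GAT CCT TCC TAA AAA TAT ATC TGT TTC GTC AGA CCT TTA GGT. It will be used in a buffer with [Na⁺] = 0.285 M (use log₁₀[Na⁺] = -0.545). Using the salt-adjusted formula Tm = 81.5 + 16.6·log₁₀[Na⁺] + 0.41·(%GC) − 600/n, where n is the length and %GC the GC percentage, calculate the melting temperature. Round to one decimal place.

75.8°C

Length n = 54. Base counts: G=7, A=15, C=12, T=20
G+C = 19, so %GC = 19/54 × 100 = 35.185%
Salt term: 16.6 × (-0.545) = -9.047
GC term: 0.41 × 35.185 = 14.426; length term: −600/54 = −11.111
Tm = 81.5 + (-9.047) + 14.426 − 11.111 = 75.768 → 75.8°C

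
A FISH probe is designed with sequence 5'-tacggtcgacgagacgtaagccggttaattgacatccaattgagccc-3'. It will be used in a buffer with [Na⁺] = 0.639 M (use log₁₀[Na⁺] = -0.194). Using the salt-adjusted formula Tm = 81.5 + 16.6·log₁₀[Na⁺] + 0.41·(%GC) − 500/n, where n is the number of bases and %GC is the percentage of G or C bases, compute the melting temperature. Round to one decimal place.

Length n = 47. C=12, A=13, T=10, G=12
G+C = 24, so %GC = 24/47 × 100 = 51.064%
Salt term: 16.6 × (-0.194) = -3.22
GC term: 0.41 × 51.064 = 20.936; length term: −500/47 = −10.638
Tm = 81.5 + (-3.22) + 20.936 − 10.638 = 88.578 → 88.6°C

88.6°C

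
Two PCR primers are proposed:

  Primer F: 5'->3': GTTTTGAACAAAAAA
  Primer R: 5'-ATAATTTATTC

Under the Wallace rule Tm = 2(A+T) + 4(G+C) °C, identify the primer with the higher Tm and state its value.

Primer F: A+T=12, G+C=3 → Tm = 2(12)+4(3) = 36°C
Primer R: A+T=10, G+C=1 → Tm = 2(10)+4(1) = 24°C
36°C vs 24°C → primer F is higher.

Primer F, 36°C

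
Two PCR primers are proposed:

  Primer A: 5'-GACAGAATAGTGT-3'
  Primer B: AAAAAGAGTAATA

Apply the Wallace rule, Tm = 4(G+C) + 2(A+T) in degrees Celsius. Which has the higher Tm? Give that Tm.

Primer A, 36°C

Primer A: A+T=8, G+C=5 → Tm = 2(8)+4(5) = 36°C
Primer B: A+T=11, G+C=2 → Tm = 2(11)+4(2) = 30°C
36°C vs 30°C → primer A is higher.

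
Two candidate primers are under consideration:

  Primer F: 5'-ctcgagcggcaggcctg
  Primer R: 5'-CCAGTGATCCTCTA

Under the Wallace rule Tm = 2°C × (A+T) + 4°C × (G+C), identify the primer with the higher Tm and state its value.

Primer F: A+T=4, G+C=13 → Tm = 2(4)+4(13) = 60°C
Primer R: A+T=7, G+C=7 → Tm = 2(7)+4(7) = 42°C
60°C vs 42°C → primer F is higher.

Primer F, 60°C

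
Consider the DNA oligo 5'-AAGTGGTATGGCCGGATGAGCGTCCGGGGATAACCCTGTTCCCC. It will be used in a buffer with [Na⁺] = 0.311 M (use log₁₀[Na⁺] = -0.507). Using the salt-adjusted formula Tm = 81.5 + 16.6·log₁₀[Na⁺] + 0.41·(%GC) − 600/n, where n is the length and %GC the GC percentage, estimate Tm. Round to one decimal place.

Length n = 44. T=9, G=15, A=8, C=12
G+C = 27, so %GC = 27/44 × 100 = 61.364%
Salt term: 16.6 × (-0.507) = -8.416
GC term: 0.41 × 61.364 = 25.159; length term: −600/44 = −13.636
Tm = 81.5 + (-8.416) + 25.159 − 13.636 = 84.607 → 84.6°C

84.6°C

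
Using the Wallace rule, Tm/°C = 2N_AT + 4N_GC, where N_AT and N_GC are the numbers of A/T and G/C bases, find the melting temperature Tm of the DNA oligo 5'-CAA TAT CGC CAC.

A=4, G=1, C=5, T=2
A+T = 6, G+C = 6
Tm = 2(6) + 4(6) = 12 + 24 = 36°C

36°C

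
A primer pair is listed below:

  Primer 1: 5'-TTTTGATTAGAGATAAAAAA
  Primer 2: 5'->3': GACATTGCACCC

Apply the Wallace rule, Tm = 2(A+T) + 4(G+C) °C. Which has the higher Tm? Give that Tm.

Primer 1, 46°C

Primer 1: A+T=17, G+C=3 → Tm = 2(17)+4(3) = 46°C
Primer 2: A+T=5, G+C=7 → Tm = 2(5)+4(7) = 38°C
46°C vs 38°C → primer 1 is higher.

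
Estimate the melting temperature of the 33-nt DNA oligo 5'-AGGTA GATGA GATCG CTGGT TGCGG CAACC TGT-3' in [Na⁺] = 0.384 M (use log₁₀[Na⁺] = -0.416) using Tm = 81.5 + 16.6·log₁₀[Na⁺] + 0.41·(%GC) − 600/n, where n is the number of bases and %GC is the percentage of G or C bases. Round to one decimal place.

Length n = 33. Scanning the sequence gives C=6, A=7, T=8, G=12.
G+C = 18, so %GC = 18/33 × 100 = 54.545%
Salt term: 16.6 × (-0.416) = -6.906
GC term: 0.41 × 54.545 = 22.363; length term: −600/33 = −18.182
Tm = 81.5 + (-6.906) + 22.363 − 18.182 = 78.775 → 78.8°C

78.8°C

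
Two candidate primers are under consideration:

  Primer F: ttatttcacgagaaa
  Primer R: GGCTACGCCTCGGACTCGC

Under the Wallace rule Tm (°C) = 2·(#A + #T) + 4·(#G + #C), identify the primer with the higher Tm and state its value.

Primer F: A+T=11, G+C=4 → Tm = 2(11)+4(4) = 38°C
Primer R: A+T=5, G+C=14 → Tm = 2(5)+4(14) = 66°C
38°C vs 66°C → primer R is higher.

Primer R, 66°C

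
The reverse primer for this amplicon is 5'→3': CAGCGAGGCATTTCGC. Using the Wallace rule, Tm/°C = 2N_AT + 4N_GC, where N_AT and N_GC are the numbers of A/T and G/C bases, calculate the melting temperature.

52°C

C=5, T=3, G=5, A=3
A+T = 6, G+C = 10
Tm = 2×6 + 4×10 = 52°C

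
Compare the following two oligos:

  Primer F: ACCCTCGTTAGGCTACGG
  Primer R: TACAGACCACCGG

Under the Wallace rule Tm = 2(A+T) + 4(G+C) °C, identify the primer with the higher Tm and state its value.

Primer F, 58°C

Primer F: A+T=7, G+C=11 → Tm = 2(7)+4(11) = 58°C
Primer R: A+T=5, G+C=8 → Tm = 2(5)+4(8) = 42°C
58°C vs 42°C → primer F is higher.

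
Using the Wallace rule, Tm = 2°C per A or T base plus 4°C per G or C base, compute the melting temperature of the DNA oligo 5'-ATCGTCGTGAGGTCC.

48°C

Counting bases: A=2, C=4, T=4, G=5
AT pairs contribute 6, GC pairs contribute 9.
Tm = 4·9 + 2·6 = 36 + 12 = 48°C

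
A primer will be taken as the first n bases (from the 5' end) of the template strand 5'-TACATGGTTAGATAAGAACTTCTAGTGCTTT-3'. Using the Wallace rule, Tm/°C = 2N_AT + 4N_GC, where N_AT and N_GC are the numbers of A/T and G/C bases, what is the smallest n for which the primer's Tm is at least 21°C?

n = 8

First 7 bases: TACATGG → Tm = 20°C (< 21°C)
First 8 bases: TACATGGT → Tm = 22°C (≥ 21°C)
Each additional base adds 2°C (A/T) or 4°C (G/C), so Tm is non-decreasing in n; n = 8 is the first length to reach 21°C.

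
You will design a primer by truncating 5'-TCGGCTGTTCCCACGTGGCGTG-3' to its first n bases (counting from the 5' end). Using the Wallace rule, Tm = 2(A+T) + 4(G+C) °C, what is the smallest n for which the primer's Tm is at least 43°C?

First 13 bases: TCGGCTGTTCCCA → Tm = 42°C (< 43°C)
First 14 bases: TCGGCTGTTCCCAC → Tm = 46°C (≥ 43°C)
Since every base adds ≥2°C, Tm only increases with n, so the threshold is first crossed at n = 14.

n = 14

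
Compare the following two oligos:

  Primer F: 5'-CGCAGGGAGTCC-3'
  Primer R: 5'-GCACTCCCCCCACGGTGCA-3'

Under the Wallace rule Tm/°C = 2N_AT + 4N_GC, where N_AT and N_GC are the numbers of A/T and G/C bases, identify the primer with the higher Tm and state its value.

Primer F: A+T=3, G+C=9 → Tm = 2(3)+4(9) = 42°C
Primer R: A+T=5, G+C=14 → Tm = 2(5)+4(14) = 66°C
42°C vs 66°C → primer R is higher.

Primer R, 66°C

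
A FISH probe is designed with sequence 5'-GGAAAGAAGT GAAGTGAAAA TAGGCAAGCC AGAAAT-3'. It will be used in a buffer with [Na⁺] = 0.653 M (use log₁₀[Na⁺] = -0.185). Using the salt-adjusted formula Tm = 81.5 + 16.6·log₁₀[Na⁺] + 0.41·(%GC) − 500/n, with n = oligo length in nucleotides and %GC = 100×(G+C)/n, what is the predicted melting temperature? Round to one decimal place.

Length n = 36. Scanning the sequence gives G=11, C=3, A=18, T=4.
G+C = 14, so %GC = 14/36 × 100 = 38.889%
Salt term: 16.6 × (-0.185) = -3.071
GC term: 0.41 × 38.889 = 15.944; length term: −500/36 = −13.889
Tm = 81.5 + (-3.071) + 15.944 − 13.889 = 80.484 → 80.5°C

80.5°C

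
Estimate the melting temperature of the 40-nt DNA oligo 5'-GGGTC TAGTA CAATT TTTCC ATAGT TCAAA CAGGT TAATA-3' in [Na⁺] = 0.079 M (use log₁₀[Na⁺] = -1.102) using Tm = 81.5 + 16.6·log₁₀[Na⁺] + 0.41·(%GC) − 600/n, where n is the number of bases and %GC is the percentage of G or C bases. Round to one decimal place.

61.5°C

Length n = 40. Base counts: A=13, T=14, C=6, G=7
G+C = 13, so %GC = 13/40 × 100 = 32.5%
Salt term: 16.6 × (-1.102) = -18.293
GC term: 0.41 × 32.5 = 13.325; length term: −600/40 = −15
Tm = 81.5 + (-18.293) + 13.325 − 15 = 61.532 → 61.5°C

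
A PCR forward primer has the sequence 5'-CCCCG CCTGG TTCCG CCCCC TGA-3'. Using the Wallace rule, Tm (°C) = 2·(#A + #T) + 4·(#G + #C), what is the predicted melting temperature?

Counting bases: T=4, A=1, G=5, C=13
So N_AT = 5 and N_GC = 18.
Tm = 2(5) + 4(18) = 10 + 72 = 82°C

82°C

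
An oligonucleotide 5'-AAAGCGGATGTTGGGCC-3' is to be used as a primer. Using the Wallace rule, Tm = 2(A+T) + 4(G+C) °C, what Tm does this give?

54°C

T=3, A=4, C=3, G=7
AT pairs contribute 7, GC pairs contribute 10.
Tm = 4·10 + 2·7 = 40 + 14 = 54°C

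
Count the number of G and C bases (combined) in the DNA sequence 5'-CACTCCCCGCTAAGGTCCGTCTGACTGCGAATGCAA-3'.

Base counts: C=13, G=8, T=7, A=8
G+C = 8 + 13 = 21

21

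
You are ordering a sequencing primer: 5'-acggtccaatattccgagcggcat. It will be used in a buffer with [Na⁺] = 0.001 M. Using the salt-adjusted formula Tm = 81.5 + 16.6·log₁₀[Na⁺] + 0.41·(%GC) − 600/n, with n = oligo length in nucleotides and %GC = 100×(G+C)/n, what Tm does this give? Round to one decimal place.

Length n = 24. Scanning the sequence gives T=5, G=6, A=6, C=7.
G+C = 13, so %GC = 13/24 × 100 = 54.167%
Salt term: 16.6 × (-3) = -49.8
GC term: 0.41 × 54.167 = 22.208; length term: −600/24 = −25
Tm = 81.5 + (-49.8) + 22.208 − 25 = 28.908 → 28.9°C

28.9°C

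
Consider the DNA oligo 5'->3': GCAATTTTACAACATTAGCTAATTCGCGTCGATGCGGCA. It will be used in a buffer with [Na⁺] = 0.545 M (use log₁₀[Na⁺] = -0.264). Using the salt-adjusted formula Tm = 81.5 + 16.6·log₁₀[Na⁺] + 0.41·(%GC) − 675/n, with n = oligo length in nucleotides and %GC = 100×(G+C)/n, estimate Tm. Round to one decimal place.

Length n = 39. G=8, A=11, T=11, C=9
G+C = 17, so %GC = 17/39 × 100 = 43.59%
Salt term: 16.6 × (-0.264) = -4.382
GC term: 0.41 × 43.59 = 17.872; length term: −675/39 = −17.308
Tm = 81.5 + (-4.382) + 17.872 − 17.308 = 77.682 → 77.7°C

77.7°C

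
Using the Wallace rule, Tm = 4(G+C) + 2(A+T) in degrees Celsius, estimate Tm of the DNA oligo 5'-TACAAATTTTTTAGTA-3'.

C=1, T=8, G=1, A=6
A+T = 14, G+C = 2
Tm = 4·2 + 2·14 = 8 + 28 = 36°C

36°C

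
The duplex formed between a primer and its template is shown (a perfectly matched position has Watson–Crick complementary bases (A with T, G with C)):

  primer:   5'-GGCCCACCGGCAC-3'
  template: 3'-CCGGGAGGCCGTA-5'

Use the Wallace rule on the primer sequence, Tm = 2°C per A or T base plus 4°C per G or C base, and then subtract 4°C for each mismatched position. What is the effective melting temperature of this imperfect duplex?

Primer base counts: A=2, T=0, G=4, C=7 → A+T=2, G+C=11
Perfect-match Tm = 2(2) + 4(11) = 4 + 44 = 48°C
Mismatches (positions where the bases are not complementary): 2 (at positions 6, 13)
Effective Tm = 48 − 2×4 = 48 − 8 = 40°C

40°C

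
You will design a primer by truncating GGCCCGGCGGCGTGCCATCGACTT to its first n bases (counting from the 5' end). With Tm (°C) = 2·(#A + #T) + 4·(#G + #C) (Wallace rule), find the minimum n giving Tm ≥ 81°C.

n = 23

First 22 bases: GGCCCGGCGGCGTGCCATCGAC → Tm = 80°C (< 81°C)
First 23 bases: GGCCCGGCGGCGTGCCATCGACT → Tm = 82°C (≥ 81°C)
Since every base adds ≥2°C, Tm only increases with n, so the threshold is first crossed at n = 23.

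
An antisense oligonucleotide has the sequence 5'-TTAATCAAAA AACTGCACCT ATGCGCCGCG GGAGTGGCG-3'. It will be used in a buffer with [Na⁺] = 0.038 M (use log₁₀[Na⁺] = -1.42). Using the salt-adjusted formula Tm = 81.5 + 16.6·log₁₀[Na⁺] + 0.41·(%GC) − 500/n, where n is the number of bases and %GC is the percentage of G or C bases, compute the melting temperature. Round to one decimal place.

67.2°C

Length n = 39. A=11, G=11, C=10, T=7
G+C = 21, so %GC = 21/39 × 100 = 53.846%
Salt term: 16.6 × (-1.42) = -23.572
GC term: 0.41 × 53.846 = 22.077; length term: −500/39 = −12.821
Tm = 81.5 + (-23.572) + 22.077 − 12.821 = 67.184 → 67.2°C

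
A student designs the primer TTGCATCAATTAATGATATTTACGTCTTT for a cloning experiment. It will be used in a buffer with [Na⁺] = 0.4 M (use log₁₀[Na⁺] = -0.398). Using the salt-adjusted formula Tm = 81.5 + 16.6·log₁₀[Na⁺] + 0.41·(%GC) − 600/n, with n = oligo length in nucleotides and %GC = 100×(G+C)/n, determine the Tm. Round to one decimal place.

Length n = 29. Counting bases: G=3, T=14, C=4, A=8
G+C = 7, so %GC = 7/29 × 100 = 24.138%
Salt term: 16.6 × (-0.398) = -6.607
GC term: 0.41 × 24.138 = 9.897; length term: −600/29 = −20.69
Tm = 81.5 + (-6.607) + 9.897 − 20.69 = 64.1 → 64.1°C

64.1°C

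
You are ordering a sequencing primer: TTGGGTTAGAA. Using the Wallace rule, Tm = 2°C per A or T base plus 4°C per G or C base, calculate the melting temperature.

30°C

Scanning the sequence gives G=4, T=4, C=0, A=3.
So N_AT = 7 and N_GC = 4.
Tm = 4·4 + 2·7 = 16 + 14 = 30°C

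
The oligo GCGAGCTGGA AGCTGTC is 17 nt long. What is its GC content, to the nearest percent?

65%

A=3, T=3, G=7, C=4
G+C = 7 + 4 = 11 out of 17 bases
%GC = 11/17 × 100 = 64.71% ≈ 65%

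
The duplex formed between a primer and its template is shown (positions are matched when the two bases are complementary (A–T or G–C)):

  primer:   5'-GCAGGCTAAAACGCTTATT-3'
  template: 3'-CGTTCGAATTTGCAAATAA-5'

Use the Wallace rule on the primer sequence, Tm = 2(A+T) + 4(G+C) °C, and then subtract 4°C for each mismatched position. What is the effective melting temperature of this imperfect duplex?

42°C

Primer base counts: A=6, T=5, G=4, C=4 → A+T=11, G+C=8
Perfect-match Tm = 2(11) + 4(8) = 22 + 32 = 54°C
Mismatches (positions where the bases are not complementary): 3 (at positions 4, 8, 14)
Effective Tm = 54 − 3×4 = 54 − 12 = 42°C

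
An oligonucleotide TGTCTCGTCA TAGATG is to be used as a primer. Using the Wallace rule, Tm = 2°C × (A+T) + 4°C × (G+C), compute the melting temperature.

C=3, A=3, G=4, T=6
AT pairs contribute 9, GC pairs contribute 7.
Tm = 2×9 + 4×7 = 46°C

46°C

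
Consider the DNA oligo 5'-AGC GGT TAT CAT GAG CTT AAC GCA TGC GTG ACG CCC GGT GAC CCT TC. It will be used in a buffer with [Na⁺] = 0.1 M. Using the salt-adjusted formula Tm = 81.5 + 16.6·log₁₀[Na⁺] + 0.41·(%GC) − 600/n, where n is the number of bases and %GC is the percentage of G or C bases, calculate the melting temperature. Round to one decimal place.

Length n = 47. Counting bases: G=13, A=9, T=11, C=14
G+C = 27, so %GC = 27/47 × 100 = 57.447%
Salt term: 16.6 × (-1) = -16.6
GC term: 0.41 × 57.447 = 23.553; length term: −600/47 = −12.766
Tm = 81.5 + (-16.6) + 23.553 − 12.766 = 75.687 → 75.7°C

75.7°C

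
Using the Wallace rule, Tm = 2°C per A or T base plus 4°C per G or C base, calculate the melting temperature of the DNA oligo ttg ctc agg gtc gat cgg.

58°C

Scanning the sequence gives T=5, C=4, G=7, A=2.
So N_AT = 7 and N_GC = 11.
Tm = 4·11 + 2·7 = 44 + 14 = 58°C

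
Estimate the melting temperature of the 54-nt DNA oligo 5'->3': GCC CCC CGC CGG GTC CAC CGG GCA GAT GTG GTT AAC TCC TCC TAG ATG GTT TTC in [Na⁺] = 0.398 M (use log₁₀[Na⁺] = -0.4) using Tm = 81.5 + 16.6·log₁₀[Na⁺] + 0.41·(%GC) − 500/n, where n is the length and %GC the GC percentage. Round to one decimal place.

Length n = 54. Counting bases: C=19, G=15, A=7, T=13
G+C = 34, so %GC = 34/54 × 100 = 62.963%
Salt term: 16.6 × (-0.4) = -6.64
GC term: 0.41 × 62.963 = 25.815; length term: −500/54 = −9.259
Tm = 81.5 + (-6.64) + 25.815 − 9.259 = 91.416 → 91.4°C

91.4°C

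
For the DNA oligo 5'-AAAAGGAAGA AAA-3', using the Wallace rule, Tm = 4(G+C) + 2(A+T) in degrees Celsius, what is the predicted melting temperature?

Base counts: T=0, C=0, G=3, A=10
A+T = 10, G+C = 3
Tm = 2(10) + 4(3) = 20 + 12 = 32°C

32°C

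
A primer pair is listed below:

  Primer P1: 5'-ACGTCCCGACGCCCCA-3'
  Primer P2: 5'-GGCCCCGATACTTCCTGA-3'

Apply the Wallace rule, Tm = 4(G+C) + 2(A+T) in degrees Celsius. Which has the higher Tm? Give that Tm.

Primer P2, 58°C

Primer P1: A+T=4, G+C=12 → Tm = 2(4)+4(12) = 56°C
Primer P2: A+T=7, G+C=11 → Tm = 2(7)+4(11) = 58°C
56°C vs 58°C → primer P2 is higher.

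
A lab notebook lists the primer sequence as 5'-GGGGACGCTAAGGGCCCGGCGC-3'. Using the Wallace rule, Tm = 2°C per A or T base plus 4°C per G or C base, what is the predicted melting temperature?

Base counts: T=1, G=11, A=3, C=7
A+T = 4, G+C = 18
Tm = 2(4) + 4(18) = 8 + 72 = 80°C

80°C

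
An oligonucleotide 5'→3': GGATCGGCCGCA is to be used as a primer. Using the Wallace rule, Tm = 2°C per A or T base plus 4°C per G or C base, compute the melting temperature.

42°C

T=1, A=2, C=4, G=5
AT pairs contribute 3, GC pairs contribute 9.
Tm = 2×3 + 4×9 = 42°C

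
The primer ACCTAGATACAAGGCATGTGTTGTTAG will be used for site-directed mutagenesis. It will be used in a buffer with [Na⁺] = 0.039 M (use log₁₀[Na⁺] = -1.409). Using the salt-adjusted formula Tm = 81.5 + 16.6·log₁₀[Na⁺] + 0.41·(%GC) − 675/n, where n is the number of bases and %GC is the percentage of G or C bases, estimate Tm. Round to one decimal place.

49.8°C

Length n = 27. Counting bases: C=4, G=7, T=8, A=8
G+C = 11, so %GC = 11/27 × 100 = 40.741%
Salt term: 16.6 × (-1.409) = -23.389
GC term: 0.41 × 40.741 = 16.704; length term: −675/27 = −25
Tm = 81.5 + (-23.389) + 16.704 − 25 = 49.815 → 49.8°C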